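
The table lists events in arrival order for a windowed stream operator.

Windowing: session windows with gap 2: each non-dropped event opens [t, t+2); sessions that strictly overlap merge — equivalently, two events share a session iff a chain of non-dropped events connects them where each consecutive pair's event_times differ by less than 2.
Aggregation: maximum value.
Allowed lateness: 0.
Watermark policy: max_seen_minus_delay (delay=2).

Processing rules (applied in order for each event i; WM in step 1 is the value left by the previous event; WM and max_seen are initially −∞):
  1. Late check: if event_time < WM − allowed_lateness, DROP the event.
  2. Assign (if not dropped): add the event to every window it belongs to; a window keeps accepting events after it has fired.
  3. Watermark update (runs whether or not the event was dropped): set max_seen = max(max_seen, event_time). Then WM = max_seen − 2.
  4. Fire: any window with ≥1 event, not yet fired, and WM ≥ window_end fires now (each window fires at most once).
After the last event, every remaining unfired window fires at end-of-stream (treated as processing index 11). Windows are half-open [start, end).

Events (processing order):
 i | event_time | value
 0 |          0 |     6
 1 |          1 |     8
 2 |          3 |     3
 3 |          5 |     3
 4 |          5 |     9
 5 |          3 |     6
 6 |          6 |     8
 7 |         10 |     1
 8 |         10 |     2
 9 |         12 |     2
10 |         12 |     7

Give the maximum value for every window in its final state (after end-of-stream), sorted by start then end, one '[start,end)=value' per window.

i=0 t=0 v=6: → [0,2); WM=-2
i=1 t=1 v=8: → [0,3); WM=-1
i=2 t=3 v=3: → [3,5); WM=1
i=3 t=5 v=3: → [5,7); WM=3
i=4 t=5 v=9: → [5,7); WM=3
i=5 t=3 v=6: → [3,5); WM=3
i=6 t=6 v=8: → [5,8); WM=4
i=7 t=10 v=1: → [10,12); WM=8
i=8 t=10 v=2: → [10,12); WM=8
i=9 t=12 v=2: → [12,14); WM=10
i=10 t=12 v=7: → [12,14); WM=10

[0,3)=8 [3,5)=6 [5,8)=9 [10,12)=2 [12,14)=7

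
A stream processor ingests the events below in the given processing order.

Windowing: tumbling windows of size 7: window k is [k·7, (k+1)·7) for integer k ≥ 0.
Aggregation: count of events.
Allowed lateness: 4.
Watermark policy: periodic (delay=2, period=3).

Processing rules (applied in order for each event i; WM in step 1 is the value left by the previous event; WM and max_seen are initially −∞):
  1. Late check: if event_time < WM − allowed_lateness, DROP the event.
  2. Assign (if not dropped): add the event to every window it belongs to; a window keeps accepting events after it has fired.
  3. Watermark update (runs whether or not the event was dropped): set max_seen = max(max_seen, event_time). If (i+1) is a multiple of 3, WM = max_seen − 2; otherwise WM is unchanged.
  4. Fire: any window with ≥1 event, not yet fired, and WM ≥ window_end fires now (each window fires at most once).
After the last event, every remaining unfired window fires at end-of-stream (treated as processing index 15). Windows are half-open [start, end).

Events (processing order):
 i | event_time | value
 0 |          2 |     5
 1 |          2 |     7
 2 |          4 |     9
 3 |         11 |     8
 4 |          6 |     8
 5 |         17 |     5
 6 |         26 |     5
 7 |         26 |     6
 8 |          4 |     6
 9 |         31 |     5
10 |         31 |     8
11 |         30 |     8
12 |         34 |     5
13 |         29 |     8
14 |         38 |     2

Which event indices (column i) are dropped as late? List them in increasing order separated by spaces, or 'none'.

i=0 t=2 v=5: → [0,7); WM=−∞
i=1 t=2 v=7: → [0,7); WM=−∞
i=2 t=4 v=9: → [0,7); WM=2
i=3 t=11 v=8: → [7,14); WM=2
i=4 t=6 v=8: → [0,7); WM=2
i=5 t=17 v=5: → [14,21); WM=15; [0,7) fires=4 [7,14) fires=1
i=6 t=26 v=5: → [21,28); WM=15
i=7 t=26 v=6: → [21,28); WM=15
i=8 t=4 v=6: DROP (t<15-4); WM=24; [14,21) fires=1
i=9 t=31 v=5: → [28,35); WM=24
i=10 t=31 v=8: → [28,35); WM=24
i=11 t=30 v=8: → [28,35); WM=29; [21,28) fires=2
i=12 t=34 v=5: → [28,35); WM=29
i=13 t=29 v=8: → [28,35); WM=29
i=14 t=38 v=2: → [35,42); WM=36; [28,35) fires=5

8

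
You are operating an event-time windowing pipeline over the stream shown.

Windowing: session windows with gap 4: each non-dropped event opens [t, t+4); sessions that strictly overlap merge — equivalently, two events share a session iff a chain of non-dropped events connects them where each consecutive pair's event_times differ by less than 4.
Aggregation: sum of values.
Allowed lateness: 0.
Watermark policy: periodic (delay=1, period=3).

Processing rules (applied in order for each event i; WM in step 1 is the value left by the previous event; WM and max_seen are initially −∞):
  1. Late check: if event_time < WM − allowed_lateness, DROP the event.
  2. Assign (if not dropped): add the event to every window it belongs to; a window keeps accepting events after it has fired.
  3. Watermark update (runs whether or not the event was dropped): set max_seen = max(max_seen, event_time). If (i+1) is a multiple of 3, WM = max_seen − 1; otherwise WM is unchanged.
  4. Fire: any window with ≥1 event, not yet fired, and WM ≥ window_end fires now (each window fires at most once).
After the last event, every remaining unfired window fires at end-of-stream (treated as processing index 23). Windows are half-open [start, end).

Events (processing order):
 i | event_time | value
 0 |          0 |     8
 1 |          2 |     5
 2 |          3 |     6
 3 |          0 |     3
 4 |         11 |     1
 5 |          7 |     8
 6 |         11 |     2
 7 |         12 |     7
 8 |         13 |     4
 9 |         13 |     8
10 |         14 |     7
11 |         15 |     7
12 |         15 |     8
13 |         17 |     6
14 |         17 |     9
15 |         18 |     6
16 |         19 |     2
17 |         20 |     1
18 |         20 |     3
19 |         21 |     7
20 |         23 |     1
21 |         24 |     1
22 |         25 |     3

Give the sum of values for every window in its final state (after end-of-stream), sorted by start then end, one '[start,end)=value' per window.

[0,7)=19 [7,11)=8 [11,29)=83

i=0 t=0 v=8: → [0,4); WM=−∞
i=1 t=2 v=5: → [0,6); WM=−∞
i=2 t=3 v=6: → [0,7); WM=2
i=3 t=0 v=3: DROP (t<2-0); WM=2
i=4 t=11 v=1: → [11,15); WM=2
i=5 t=7 v=8: → [7,11); WM=10
i=6 t=11 v=2: → [11,15); WM=10
i=7 t=12 v=7: → [11,16); WM=10
i=8 t=13 v=4: → [11,17); WM=12
i=9 t=13 v=8: → [11,17); WM=12
i=10 t=14 v=7: → [11,18); WM=12
i=11 t=15 v=7: → [11,19); WM=14
i=12 t=15 v=8: → [11,19); WM=14
i=13 t=17 v=6: → [11,21); WM=14
i=14 t=17 v=9: → [11,21); WM=16
i=15 t=18 v=6: → [11,22); WM=16
i=16 t=19 v=2: → [11,23); WM=16
i=17 t=20 v=1: → [11,24); WM=19
i=18 t=20 v=3: → [11,24); WM=19
i=19 t=21 v=7: → [11,25); WM=19
i=20 t=23 v=1: → [11,27); WM=22
i=21 t=24 v=1: → [11,28); WM=22
i=22 t=25 v=3: → [11,29); WM=22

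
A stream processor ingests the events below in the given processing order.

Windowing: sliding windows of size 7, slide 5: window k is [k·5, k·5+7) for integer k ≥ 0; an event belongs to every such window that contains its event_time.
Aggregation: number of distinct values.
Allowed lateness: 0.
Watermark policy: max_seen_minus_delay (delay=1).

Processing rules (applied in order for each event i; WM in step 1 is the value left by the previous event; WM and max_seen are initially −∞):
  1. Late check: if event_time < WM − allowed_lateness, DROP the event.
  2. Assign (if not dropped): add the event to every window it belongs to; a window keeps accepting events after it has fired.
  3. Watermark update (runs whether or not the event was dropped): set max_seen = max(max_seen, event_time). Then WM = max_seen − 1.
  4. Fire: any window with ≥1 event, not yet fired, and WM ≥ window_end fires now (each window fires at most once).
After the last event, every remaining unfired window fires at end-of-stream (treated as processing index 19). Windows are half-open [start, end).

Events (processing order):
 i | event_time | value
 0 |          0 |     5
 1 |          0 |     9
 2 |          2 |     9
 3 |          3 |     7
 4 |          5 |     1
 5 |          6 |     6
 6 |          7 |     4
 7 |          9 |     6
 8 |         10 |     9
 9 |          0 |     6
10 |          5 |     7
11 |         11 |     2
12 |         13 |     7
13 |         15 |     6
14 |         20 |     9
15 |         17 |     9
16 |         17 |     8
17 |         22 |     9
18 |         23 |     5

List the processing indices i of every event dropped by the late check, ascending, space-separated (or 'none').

9 10 15 16

i=0 t=0 v=5: → [0,7); WM=-1
i=1 t=0 v=9: → [0,7); WM=-1
i=2 t=2 v=9: → [0,7); WM=1
i=3 t=3 v=7: → [0,7); WM=2
i=4 t=5 v=1: → [5,12),[0,7); WM=4
i=5 t=6 v=6: → [5,12),[0,7); WM=5
i=6 t=7 v=4: → [5,12); WM=6
i=7 t=9 v=6: → [5,12); WM=8; [0,7) fires=5
i=8 t=10 v=9: → [10,17),[5,12); WM=9
i=9 t=0 v=6: DROP (t<9-0); WM=9
i=10 t=5 v=7: DROP (t<9-0); WM=9
i=11 t=11 v=2: → [10,17),[5,12); WM=10
i=12 t=13 v=7: → [10,17); WM=12; [5,12) fires=5
i=13 t=15 v=6: → [15,22),[10,17); WM=14
i=14 t=20 v=9: → [20,27),[15,22); WM=19; [10,17) fires=4
i=15 t=17 v=9: DROP (t<19-0); WM=19
i=16 t=17 v=8: DROP (t<19-0); WM=19
i=17 t=22 v=9: → [20,27); WM=21
i=18 t=23 v=5: → [20,27); WM=22; [15,22) fires=2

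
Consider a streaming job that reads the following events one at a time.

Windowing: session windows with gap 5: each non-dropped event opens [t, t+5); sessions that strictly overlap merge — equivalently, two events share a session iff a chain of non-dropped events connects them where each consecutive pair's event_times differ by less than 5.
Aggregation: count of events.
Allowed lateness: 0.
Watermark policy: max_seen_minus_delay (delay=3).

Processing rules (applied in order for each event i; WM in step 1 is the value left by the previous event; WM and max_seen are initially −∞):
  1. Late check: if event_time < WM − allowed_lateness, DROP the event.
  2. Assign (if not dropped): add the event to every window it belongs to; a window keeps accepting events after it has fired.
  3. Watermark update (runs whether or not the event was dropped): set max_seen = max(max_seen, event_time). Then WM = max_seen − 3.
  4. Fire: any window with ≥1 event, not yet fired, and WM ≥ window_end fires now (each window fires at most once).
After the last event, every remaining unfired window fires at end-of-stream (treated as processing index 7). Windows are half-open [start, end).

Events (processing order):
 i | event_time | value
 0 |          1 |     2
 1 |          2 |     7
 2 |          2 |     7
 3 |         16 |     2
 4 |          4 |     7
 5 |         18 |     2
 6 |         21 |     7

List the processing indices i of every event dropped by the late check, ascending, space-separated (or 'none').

i=0 t=1 v=2: → [1,6); WM=-2
i=1 t=2 v=7: → [1,7); WM=-1
i=2 t=2 v=7: → [1,7); WM=-1
i=3 t=16 v=2: → [16,21); WM=13
i=4 t=4 v=7: DROP (t<13-0); WM=13
i=5 t=18 v=2: → [16,23); WM=15
i=6 t=21 v=7: → [16,26); WM=18

4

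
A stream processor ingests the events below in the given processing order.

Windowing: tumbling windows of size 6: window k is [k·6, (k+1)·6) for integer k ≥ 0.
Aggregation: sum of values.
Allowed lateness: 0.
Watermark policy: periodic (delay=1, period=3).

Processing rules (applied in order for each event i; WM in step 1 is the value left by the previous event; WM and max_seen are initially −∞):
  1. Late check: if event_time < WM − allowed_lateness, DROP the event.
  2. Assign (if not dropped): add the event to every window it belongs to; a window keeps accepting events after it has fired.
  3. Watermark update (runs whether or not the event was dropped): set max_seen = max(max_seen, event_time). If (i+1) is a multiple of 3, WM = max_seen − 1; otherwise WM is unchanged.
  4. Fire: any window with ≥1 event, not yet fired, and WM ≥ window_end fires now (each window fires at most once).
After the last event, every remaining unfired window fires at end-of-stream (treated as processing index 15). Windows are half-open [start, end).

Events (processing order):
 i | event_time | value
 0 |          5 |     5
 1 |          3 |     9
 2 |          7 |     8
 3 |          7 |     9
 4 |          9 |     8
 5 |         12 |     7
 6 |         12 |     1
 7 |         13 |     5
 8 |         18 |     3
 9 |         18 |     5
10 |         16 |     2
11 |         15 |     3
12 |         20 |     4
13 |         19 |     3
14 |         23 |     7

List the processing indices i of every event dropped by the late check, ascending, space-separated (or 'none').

i=0 t=5 v=5: → [0,6); WM=−∞
i=1 t=3 v=9: → [0,6); WM=−∞
i=2 t=7 v=8: → [6,12); WM=6; [0,6) fires=14
i=3 t=7 v=9: → [6,12); WM=6
i=4 t=9 v=8: → [6,12); WM=6
i=5 t=12 v=7: → [12,18); WM=11
i=6 t=12 v=1: → [12,18); WM=11
i=7 t=13 v=5: → [12,18); WM=11
i=8 t=18 v=3: → [18,24); WM=17; [6,12) fires=25
i=9 t=18 v=5: → [18,24); WM=17
i=10 t=16 v=2: DROP (t<17-0); WM=17
i=11 t=15 v=3: DROP (t<17-0); WM=17
i=12 t=20 v=4: → [18,24); WM=17
i=13 t=19 v=3: → [18,24); WM=17
i=14 t=23 v=7: → [18,24); WM=22; [12,18) fires=13

10 11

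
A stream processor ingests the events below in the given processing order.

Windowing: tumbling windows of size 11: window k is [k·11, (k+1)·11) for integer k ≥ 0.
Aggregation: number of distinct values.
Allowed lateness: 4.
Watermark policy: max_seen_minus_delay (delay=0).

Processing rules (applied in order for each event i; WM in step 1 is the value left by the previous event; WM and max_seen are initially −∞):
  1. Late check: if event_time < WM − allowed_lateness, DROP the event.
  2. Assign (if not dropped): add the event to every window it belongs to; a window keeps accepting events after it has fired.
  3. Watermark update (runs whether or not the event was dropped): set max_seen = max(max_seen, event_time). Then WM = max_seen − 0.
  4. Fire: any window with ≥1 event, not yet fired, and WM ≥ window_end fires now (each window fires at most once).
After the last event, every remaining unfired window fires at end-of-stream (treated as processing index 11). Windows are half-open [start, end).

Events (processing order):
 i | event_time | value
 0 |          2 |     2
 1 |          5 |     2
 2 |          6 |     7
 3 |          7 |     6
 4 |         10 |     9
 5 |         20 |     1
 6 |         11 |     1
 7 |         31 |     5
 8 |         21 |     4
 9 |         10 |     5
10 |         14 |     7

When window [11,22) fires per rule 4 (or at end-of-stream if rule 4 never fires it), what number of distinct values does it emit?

1

i=0 t=2 v=2: → [0,11); WM=2
i=1 t=5 v=2: → [0,11); WM=5
i=2 t=6 v=7: → [0,11); WM=6
i=3 t=7 v=6: → [0,11); WM=7
i=4 t=10 v=9: → [0,11); WM=10
i=5 t=20 v=1: → [11,22); WM=20; [0,11) fires=4
i=6 t=11 v=1: DROP (t<20-4); WM=20
i=7 t=31 v=5: → [22,33); WM=31; [11,22) fires=1
i=8 t=21 v=4: DROP (t<31-4); WM=31
i=9 t=10 v=5: DROP (t<31-4); WM=31
i=10 t=14 v=7: DROP (t<31-4); WM=31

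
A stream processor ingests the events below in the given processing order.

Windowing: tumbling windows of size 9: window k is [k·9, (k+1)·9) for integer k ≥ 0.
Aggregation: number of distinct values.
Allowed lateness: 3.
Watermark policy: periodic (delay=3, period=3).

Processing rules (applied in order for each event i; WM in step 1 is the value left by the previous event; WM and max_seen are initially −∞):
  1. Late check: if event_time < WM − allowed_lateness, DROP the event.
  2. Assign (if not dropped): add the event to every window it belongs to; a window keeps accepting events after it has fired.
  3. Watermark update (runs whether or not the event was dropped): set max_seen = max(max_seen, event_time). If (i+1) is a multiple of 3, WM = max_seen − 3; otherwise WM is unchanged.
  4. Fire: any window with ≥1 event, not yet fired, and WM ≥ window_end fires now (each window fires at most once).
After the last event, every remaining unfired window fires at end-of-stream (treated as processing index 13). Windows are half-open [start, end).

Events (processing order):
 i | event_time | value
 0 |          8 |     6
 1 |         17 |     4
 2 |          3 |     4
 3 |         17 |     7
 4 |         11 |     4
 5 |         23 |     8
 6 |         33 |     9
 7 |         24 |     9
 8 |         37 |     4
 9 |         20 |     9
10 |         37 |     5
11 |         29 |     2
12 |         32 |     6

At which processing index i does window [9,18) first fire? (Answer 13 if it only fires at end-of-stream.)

5

i=0 t=8 v=6: → [0,9); WM=−∞
i=1 t=17 v=4: → [9,18); WM=−∞
i=2 t=3 v=4: → [0,9); WM=14; [0,9) fires=2
i=3 t=17 v=7: → [9,18); WM=14
i=4 t=11 v=4: → [9,18); WM=14
i=5 t=23 v=8: → [18,27); WM=20; [9,18) fires=2
i=6 t=33 v=9: → [27,36); WM=20
i=7 t=24 v=9: → [18,27); WM=20
i=8 t=37 v=4: → [36,45); WM=34; [18,27) fires=2
i=9 t=20 v=9: DROP (t<34-3); WM=34
i=10 t=37 v=5: → [36,45); WM=34
i=11 t=29 v=2: DROP (t<34-3); WM=34
i=12 t=32 v=6: → [27,36); WM=34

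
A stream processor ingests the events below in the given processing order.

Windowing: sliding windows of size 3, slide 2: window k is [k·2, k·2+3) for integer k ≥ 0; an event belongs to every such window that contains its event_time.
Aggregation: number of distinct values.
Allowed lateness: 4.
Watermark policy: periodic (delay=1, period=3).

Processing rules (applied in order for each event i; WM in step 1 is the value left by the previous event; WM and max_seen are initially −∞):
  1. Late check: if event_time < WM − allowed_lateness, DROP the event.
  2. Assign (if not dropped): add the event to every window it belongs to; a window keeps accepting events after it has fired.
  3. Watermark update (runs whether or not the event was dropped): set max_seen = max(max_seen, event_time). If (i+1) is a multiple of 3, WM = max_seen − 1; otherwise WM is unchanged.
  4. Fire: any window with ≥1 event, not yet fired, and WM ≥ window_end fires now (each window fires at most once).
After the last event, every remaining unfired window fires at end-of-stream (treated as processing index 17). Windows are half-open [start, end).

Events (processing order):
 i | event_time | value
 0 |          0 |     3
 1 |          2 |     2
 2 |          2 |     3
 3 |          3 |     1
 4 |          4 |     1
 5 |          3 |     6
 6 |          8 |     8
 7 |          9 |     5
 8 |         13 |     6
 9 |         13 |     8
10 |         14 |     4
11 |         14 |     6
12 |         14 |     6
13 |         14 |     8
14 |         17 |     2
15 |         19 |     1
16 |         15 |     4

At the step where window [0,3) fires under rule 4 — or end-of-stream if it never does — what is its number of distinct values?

2

i=0 t=0 v=3: → [0,3); WM=−∞
i=1 t=2 v=2: → [2,5),[0,3); WM=−∞
i=2 t=2 v=3: → [2,5),[0,3); WM=1
i=3 t=3 v=1: → [2,5); WM=1
i=4 t=4 v=1: → [4,7),[2,5); WM=1
i=5 t=3 v=6: → [2,5); WM=3; [0,3) fires=2
i=6 t=8 v=8: → [8,11),[6,9); WM=3
i=7 t=9 v=5: → [8,11); WM=3
i=8 t=13 v=6: → [12,15); WM=12; [2,5) fires=4 [4,7) fires=1 [6,9) fires=1 [8,11) fires=2
i=9 t=13 v=8: → [12,15); WM=12
i=10 t=14 v=4: → [14,17),[12,15); WM=12
i=11 t=14 v=6: → [14,17),[12,15); WM=13
i=12 t=14 v=6: → [14,17),[12,15); WM=13
i=13 t=14 v=8: → [14,17),[12,15); WM=13
i=14 t=17 v=2: → [16,19); WM=16; [12,15) fires=3
i=15 t=19 v=1: → [18,21); WM=16
i=16 t=15 v=4: → [14,17); WM=16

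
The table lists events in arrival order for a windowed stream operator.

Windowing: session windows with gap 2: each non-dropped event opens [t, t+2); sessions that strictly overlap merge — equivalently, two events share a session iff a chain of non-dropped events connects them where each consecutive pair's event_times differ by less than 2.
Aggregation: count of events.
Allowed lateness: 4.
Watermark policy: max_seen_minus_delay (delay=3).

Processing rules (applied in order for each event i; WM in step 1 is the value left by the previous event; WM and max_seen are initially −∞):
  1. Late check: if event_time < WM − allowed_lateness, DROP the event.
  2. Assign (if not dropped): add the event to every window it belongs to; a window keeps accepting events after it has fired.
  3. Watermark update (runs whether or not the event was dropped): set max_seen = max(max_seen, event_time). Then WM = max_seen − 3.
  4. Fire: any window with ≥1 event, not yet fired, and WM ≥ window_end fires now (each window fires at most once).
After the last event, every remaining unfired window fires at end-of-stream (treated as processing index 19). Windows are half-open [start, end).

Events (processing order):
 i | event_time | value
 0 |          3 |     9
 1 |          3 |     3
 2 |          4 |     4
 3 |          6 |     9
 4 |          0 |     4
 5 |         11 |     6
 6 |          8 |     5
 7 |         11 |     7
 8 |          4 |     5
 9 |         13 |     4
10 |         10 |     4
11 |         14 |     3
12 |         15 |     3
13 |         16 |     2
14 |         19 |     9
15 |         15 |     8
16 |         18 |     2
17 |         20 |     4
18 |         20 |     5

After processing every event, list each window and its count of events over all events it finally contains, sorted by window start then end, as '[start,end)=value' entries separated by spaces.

i=0 t=3 v=9: → [3,5); WM=0
i=1 t=3 v=3: → [3,5); WM=0
i=2 t=4 v=4: → [3,6); WM=1
i=3 t=6 v=9: → [6,8); WM=3
i=4 t=0 v=4: → [0,2); WM=3
i=5 t=11 v=6: → [11,13); WM=8
i=6 t=8 v=5: → [8,10); WM=8
i=7 t=11 v=7: → [11,13); WM=8
i=8 t=4 v=5: → [3,6); WM=8
i=9 t=13 v=4: → [13,15); WM=10
i=10 t=10 v=4: → [10,13); WM=10
i=11 t=14 v=3: → [13,16); WM=11
i=12 t=15 v=3: → [13,17); WM=12
i=13 t=16 v=2: → [13,18); WM=13
i=14 t=19 v=9: → [19,21); WM=16
i=15 t=15 v=8: → [13,18); WM=16
i=16 t=18 v=2: → [18,21); WM=16
i=17 t=20 v=4: → [18,22); WM=17
i=18 t=20 v=5: → [18,22); WM=17

[0,2)=1 [3,6)=4 [6,8)=1 [8,10)=1 [10,13)=3 [13,18)=5 [18,22)=4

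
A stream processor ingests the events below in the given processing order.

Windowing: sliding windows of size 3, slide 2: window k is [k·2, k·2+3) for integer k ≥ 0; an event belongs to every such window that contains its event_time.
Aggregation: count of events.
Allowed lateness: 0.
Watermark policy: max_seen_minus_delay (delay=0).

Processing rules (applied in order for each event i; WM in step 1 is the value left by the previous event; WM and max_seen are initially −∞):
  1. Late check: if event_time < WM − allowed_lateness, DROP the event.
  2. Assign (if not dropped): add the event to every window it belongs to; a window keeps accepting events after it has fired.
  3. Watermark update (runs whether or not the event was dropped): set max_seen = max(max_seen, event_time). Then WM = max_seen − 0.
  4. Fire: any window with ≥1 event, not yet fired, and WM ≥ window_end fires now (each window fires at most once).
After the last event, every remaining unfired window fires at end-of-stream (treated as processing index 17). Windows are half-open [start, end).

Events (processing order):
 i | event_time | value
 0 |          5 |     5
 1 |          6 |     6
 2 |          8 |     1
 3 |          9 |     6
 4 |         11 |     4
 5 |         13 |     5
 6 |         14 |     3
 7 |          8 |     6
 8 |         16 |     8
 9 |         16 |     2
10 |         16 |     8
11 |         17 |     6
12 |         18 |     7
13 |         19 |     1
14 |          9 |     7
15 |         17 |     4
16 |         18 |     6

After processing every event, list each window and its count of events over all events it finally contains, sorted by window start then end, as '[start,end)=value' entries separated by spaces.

i=0 t=5 v=5: → [4,7); WM=5
i=1 t=6 v=6: → [6,9),[4,7); WM=6
i=2 t=8 v=1: → [8,11),[6,9); WM=8; [4,7) fires=2
i=3 t=9 v=6: → [8,11); WM=9; [6,9) fires=2
i=4 t=11 v=4: → [10,13); WM=11; [8,11) fires=2
i=5 t=13 v=5: → [12,15); WM=13; [10,13) fires=1
i=6 t=14 v=3: → [14,17),[12,15); WM=14
i=7 t=8 v=6: DROP (t<14-0); WM=14
i=8 t=16 v=8: → [16,19),[14,17); WM=16; [12,15) fires=2
i=9 t=16 v=2: → [16,19),[14,17); WM=16
i=10 t=16 v=8: → [16,19),[14,17); WM=16
i=11 t=17 v=6: → [16,19); WM=17; [14,17) fires=4
i=12 t=18 v=7: → [18,21),[16,19); WM=18
i=13 t=19 v=1: → [18,21); WM=19; [16,19) fires=5
i=14 t=9 v=7: DROP (t<19-0); WM=19
i=15 t=17 v=4: DROP (t<19-0); WM=19
i=16 t=18 v=6: DROP (t<19-0); WM=19

[4,7)=2 [6,9)=2 [8,11)=2 [10,13)=1 [12,15)=2 [14,17)=4 [16,19)=5 [18,21)=2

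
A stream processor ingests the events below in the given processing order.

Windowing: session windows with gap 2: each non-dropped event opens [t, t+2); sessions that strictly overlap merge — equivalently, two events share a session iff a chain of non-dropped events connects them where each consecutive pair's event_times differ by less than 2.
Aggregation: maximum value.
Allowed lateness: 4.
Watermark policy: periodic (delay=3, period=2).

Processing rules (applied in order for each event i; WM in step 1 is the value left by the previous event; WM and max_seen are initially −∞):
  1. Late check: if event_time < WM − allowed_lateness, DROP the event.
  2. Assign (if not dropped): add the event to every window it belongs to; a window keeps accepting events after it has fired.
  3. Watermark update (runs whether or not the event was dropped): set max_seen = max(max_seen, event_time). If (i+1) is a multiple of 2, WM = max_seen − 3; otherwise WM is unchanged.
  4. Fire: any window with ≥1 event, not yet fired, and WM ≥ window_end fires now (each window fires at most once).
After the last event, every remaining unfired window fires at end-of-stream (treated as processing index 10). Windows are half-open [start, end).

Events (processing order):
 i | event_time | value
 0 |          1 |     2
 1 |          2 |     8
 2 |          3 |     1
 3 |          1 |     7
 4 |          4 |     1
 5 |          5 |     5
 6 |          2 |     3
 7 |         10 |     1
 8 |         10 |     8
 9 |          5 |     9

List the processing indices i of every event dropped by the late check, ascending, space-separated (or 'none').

none

i=0 t=1 v=2: → [1,3); WM=−∞
i=1 t=2 v=8: → [1,4); WM=-1
i=2 t=3 v=1: → [1,5); WM=-1
i=3 t=1 v=7: → [1,5); WM=0
i=4 t=4 v=1: → [1,6); WM=0
i=5 t=5 v=5: → [1,7); WM=2
i=6 t=2 v=3: → [1,7); WM=2
i=7 t=10 v=1: → [10,12); WM=7
i=8 t=10 v=8: → [10,12); WM=7
i=9 t=5 v=9: → [1,7); WM=7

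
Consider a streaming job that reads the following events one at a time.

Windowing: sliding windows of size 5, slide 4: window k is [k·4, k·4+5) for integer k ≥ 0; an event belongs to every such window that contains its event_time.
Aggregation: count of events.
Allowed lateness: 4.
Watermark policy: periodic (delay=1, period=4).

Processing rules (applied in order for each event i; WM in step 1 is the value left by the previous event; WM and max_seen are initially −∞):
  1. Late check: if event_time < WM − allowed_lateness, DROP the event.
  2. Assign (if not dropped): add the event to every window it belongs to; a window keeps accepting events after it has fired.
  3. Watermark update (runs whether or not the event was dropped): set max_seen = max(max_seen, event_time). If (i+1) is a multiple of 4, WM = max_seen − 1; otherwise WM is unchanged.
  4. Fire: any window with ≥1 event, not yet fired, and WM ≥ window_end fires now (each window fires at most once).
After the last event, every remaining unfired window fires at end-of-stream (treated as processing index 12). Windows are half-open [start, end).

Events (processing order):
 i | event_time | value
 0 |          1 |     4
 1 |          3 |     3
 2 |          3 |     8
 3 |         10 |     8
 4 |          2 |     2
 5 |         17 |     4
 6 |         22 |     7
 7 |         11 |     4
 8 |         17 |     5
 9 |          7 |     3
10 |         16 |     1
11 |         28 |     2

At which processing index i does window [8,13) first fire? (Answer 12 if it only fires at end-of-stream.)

i=0 t=1 v=4: → [0,5); WM=−∞
i=1 t=3 v=3: → [0,5); WM=−∞
i=2 t=3 v=8: → [0,5); WM=−∞
i=3 t=10 v=8: → [8,13); WM=9; [0,5) fires=3
i=4 t=2 v=2: DROP (t<9-4); WM=9
i=5 t=17 v=4: → [16,21); WM=9
i=6 t=22 v=7: → [20,25); WM=9
i=7 t=11 v=4: → [8,13); WM=21; [8,13) fires=2 [16,21) fires=1
i=8 t=17 v=5: → [16,21); WM=21
i=9 t=7 v=3: DROP (t<21-4); WM=21
i=10 t=16 v=1: DROP (t<21-4); WM=21
i=11 t=28 v=2: → [28,33),[24,29); WM=27; [20,25) fires=1

7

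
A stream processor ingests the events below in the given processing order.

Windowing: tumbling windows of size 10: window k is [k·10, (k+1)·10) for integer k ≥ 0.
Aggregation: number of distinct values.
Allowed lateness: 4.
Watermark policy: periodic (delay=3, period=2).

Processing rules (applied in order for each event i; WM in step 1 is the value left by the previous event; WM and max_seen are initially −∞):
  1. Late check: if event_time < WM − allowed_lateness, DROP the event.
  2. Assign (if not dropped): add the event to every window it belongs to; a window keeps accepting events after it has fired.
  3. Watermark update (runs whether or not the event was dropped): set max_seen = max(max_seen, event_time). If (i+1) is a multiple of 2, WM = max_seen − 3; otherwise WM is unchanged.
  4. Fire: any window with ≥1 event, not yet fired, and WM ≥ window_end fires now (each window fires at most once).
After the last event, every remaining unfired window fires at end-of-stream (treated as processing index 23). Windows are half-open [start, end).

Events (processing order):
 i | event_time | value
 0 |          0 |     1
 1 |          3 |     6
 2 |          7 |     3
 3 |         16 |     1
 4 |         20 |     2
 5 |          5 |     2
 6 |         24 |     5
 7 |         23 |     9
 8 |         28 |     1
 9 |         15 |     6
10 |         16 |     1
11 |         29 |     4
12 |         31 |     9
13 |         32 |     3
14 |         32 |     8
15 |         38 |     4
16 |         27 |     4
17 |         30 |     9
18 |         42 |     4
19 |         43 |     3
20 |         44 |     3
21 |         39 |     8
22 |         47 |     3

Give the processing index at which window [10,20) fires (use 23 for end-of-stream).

7

i=0 t=0 v=1: → [0,10); WM=−∞
i=1 t=3 v=6: → [0,10); WM=0
i=2 t=7 v=3: → [0,10); WM=0
i=3 t=16 v=1: → [10,20); WM=13; [0,10) fires=3
i=4 t=20 v=2: → [20,30); WM=13
i=5 t=5 v=2: DROP (t<13-4); WM=17
i=6 t=24 v=5: → [20,30); WM=17
i=7 t=23 v=9: → [20,30); WM=21; [10,20) fires=1
i=8 t=28 v=1: → [20,30); WM=21
i=9 t=15 v=6: DROP (t<21-4); WM=25
i=10 t=16 v=1: DROP (t<25-4); WM=25
i=11 t=29 v=4: → [20,30); WM=26
i=12 t=31 v=9: → [30,40); WM=26
i=13 t=32 v=3: → [30,40); WM=29
i=14 t=32 v=8: → [30,40); WM=29
i=15 t=38 v=4: → [30,40); WM=35; [20,30) fires=5
i=16 t=27 v=4: DROP (t<35-4); WM=35
i=17 t=30 v=9: DROP (t<35-4); WM=35
i=18 t=42 v=4: → [40,50); WM=35
i=19 t=43 v=3: → [40,50); WM=40; [30,40) fires=4
i=20 t=44 v=3: → [40,50); WM=40
i=21 t=39 v=8: → [30,40); WM=41
i=22 t=47 v=3: → [40,50); WM=41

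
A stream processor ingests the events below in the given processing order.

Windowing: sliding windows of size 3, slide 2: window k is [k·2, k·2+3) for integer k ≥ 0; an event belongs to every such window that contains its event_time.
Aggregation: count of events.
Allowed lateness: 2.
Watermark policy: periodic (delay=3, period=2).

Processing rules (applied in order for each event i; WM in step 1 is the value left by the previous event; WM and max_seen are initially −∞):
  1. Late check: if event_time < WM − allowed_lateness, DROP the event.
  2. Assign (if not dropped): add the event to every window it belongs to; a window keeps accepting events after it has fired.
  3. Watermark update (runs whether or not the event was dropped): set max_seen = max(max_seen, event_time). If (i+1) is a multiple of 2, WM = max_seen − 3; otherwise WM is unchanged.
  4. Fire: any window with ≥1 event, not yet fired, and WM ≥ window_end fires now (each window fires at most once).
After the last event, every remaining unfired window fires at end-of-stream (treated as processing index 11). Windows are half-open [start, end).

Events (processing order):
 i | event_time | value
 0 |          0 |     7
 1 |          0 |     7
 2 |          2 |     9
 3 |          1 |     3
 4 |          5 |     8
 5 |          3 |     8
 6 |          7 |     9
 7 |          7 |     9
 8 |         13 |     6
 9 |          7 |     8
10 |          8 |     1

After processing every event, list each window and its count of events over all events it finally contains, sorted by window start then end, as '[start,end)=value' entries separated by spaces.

i=0 t=0 v=7: → [0,3); WM=−∞
i=1 t=0 v=7: → [0,3); WM=-3
i=2 t=2 v=9: → [2,5),[0,3); WM=-3
i=3 t=1 v=3: → [0,3); WM=-1
i=4 t=5 v=8: → [4,7); WM=-1
i=5 t=3 v=8: → [2,5); WM=2
i=6 t=7 v=9: → [6,9); WM=2
i=7 t=7 v=9: → [6,9); WM=4; [0,3) fires=4
i=8 t=13 v=6: → [12,15); WM=4
i=9 t=7 v=8: → [6,9); WM=10; [2,5) fires=2 [4,7) fires=1 [6,9) fires=3
i=10 t=8 v=1: → [8,11),[6,9); WM=10

[0,3)=4 [2,5)=2 [4,7)=1 [6,9)=4 [8,11)=1 [12,15)=1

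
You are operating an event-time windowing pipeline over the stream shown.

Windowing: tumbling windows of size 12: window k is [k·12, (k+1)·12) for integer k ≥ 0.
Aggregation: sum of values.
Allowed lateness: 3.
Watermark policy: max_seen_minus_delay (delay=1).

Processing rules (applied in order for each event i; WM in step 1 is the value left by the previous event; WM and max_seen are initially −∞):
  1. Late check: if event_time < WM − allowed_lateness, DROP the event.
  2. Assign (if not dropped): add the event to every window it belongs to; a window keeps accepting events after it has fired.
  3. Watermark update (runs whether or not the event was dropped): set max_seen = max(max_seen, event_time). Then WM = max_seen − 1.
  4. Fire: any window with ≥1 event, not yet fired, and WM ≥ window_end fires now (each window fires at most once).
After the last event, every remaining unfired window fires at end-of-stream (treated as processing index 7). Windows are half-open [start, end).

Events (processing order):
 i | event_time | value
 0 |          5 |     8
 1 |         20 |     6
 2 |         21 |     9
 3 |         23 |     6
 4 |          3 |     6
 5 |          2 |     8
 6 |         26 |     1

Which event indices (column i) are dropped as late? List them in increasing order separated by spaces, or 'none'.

i=0 t=5 v=8: → [0,12); WM=4
i=1 t=20 v=6: → [12,24); WM=19; [0,12) fires=8
i=2 t=21 v=9: → [12,24); WM=20
i=3 t=23 v=6: → [12,24); WM=22
i=4 t=3 v=6: DROP (t<22-3); WM=22
i=5 t=2 v=8: DROP (t<22-3); WM=22
i=6 t=26 v=1: → [24,36); WM=25; [12,24) fires=21

4 5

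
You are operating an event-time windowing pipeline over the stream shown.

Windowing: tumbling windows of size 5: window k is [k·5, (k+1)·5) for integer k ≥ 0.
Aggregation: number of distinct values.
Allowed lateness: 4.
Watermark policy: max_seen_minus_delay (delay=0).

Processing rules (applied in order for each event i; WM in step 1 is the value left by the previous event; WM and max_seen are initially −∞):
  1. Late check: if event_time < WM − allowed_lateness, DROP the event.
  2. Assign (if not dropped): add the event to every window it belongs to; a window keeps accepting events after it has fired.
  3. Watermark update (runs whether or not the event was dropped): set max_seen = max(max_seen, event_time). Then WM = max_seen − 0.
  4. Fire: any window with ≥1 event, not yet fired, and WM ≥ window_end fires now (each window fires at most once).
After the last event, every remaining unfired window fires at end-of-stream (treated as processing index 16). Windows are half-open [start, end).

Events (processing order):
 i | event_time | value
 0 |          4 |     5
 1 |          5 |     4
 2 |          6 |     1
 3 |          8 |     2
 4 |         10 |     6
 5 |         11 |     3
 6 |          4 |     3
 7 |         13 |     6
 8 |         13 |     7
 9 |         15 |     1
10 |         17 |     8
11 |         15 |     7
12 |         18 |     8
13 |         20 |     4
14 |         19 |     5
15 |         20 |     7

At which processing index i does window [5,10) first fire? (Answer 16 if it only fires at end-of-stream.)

4

i=0 t=4 v=5: → [0,5); WM=4
i=1 t=5 v=4: → [5,10); WM=5; [0,5) fires=1
i=2 t=6 v=1: → [5,10); WM=6
i=3 t=8 v=2: → [5,10); WM=8
i=4 t=10 v=6: → [10,15); WM=10; [5,10) fires=3
i=5 t=11 v=3: → [10,15); WM=11
i=6 t=4 v=3: DROP (t<11-4); WM=11
i=7 t=13 v=6: → [10,15); WM=13
i=8 t=13 v=7: → [10,15); WM=13
i=9 t=15 v=1: → [15,20); WM=15; [10,15) fires=3
i=10 t=17 v=8: → [15,20); WM=17
i=11 t=15 v=7: → [15,20); WM=17
i=12 t=18 v=8: → [15,20); WM=18
i=13 t=20 v=4: → [20,25); WM=20; [15,20) fires=3
i=14 t=19 v=5: → [15,20); WM=20
i=15 t=20 v=7: → [20,25); WM=20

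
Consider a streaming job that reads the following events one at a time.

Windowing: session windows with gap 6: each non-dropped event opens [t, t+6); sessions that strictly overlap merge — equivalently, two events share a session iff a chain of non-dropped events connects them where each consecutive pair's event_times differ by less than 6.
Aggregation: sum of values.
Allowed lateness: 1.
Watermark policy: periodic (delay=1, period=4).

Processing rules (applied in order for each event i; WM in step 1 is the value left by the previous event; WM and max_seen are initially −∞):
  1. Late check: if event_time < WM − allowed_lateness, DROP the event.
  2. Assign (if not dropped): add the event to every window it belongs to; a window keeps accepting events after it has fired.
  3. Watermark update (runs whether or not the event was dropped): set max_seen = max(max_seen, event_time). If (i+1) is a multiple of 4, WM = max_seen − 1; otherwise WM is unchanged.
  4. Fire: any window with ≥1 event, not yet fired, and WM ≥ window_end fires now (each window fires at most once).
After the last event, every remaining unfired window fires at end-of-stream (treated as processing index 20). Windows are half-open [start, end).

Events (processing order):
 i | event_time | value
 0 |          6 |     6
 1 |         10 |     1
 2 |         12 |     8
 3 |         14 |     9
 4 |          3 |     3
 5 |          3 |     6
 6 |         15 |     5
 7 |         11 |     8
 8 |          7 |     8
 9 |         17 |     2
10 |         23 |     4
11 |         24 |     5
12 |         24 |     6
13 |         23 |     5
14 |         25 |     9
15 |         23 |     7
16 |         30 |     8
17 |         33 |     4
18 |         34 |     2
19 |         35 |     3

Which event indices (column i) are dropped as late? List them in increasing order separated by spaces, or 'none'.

i=0 t=6 v=6: → [6,12); WM=−∞
i=1 t=10 v=1: → [6,16); WM=−∞
i=2 t=12 v=8: → [6,18); WM=−∞
i=3 t=14 v=9: → [6,20); WM=13
i=4 t=3 v=3: DROP (t<13-1); WM=13
i=5 t=3 v=6: DROP (t<13-1); WM=13
i=6 t=15 v=5: → [6,21); WM=13
i=7 t=11 v=8: DROP (t<13-1); WM=14
i=8 t=7 v=8: DROP (t<14-1); WM=14
i=9 t=17 v=2: → [6,23); WM=14
i=10 t=23 v=4: → [23,29); WM=14
i=11 t=24 v=5: → [23,30); WM=23
i=12 t=24 v=6: → [23,30); WM=23
i=13 t=23 v=5: → [23,30); WM=23
i=14 t=25 v=9: → [23,31); WM=23
i=15 t=23 v=7: → [23,31); WM=24
i=16 t=30 v=8: → [23,36); WM=24
i=17 t=33 v=4: → [23,39); WM=24
i=18 t=34 v=2: → [23,40); WM=24
i=19 t=35 v=3: → [23,41); WM=34

4 5 7 8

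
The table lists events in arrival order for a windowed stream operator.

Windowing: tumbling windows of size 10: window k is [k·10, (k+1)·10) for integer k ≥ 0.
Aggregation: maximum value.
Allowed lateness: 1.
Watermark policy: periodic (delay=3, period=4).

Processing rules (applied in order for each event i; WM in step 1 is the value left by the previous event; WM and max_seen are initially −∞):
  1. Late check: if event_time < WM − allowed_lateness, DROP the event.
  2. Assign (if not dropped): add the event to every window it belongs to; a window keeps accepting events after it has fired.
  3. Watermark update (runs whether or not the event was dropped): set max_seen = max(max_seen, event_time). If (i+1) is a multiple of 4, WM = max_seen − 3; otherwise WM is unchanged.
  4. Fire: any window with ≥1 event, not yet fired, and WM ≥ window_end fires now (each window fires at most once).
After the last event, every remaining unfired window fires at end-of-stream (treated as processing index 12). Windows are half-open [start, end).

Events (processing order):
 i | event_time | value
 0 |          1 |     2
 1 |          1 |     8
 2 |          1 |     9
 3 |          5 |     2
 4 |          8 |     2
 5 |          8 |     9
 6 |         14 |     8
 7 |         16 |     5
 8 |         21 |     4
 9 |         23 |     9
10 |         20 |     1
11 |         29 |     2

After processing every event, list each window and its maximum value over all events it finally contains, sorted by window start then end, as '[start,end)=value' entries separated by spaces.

[0,10)=9 [10,20)=8 [20,30)=9

i=0 t=1 v=2: → [0,10); WM=−∞
i=1 t=1 v=8: → [0,10); WM=−∞
i=2 t=1 v=9: → [0,10); WM=−∞
i=3 t=5 v=2: → [0,10); WM=2
i=4 t=8 v=2: → [0,10); WM=2
i=5 t=8 v=9: → [0,10); WM=2
i=6 t=14 v=8: → [10,20); WM=2
i=7 t=16 v=5: → [10,20); WM=13; [0,10) fires=9
i=8 t=21 v=4: → [20,30); WM=13
i=9 t=23 v=9: → [20,30); WM=13
i=10 t=20 v=1: → [20,30); WM=13
i=11 t=29 v=2: → [20,30); WM=26; [10,20) fires=8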